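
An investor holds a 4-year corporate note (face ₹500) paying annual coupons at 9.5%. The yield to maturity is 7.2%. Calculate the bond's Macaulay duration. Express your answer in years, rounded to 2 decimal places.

Periodic yield y = 0.072. Discount each cash flow and weight by its year:
  t   CF        PV=CF/(1+0.072)^t    t·PV
  1        47.50        44.3097        44.3097
  2        47.50        41.3337        82.6674
  3        47.50        38.5575       115.6726
  4       547.50       414.5768     1,658.3072
  Σ                    538.7777     1,900.9568
Price P = Σ PV = 538.7777.
Macaulay duration = Σ(t·PV) / P = 1,900.9568 / 538.7777 = 3.52828 years.

3.53 years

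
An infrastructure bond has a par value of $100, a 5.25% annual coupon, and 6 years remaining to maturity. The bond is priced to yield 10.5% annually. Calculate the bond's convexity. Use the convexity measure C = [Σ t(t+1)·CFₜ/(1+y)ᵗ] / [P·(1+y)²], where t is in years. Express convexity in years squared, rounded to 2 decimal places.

28.29

With y = 0.105:
  t   CF        PV=CF/(1+0.105)^t    t·PV        t(t+1)·PV
  1         5.25         4.7511         4.7511           9.5023
  2         5.25         4.2997         8.5993          25.7980
  3         5.25         3.8911        11.6733          46.6932
  4         5.25         3.5214        14.0854          70.4272
  5         5.25         3.1867        15.9337          95.6025
  6       105.25        57.8161       346.8963       2,428.2742
  Σ                     77.4661       401.9393       2,676.2973
P = 77.4661.
Convexity = Σ t(t+1)·PV / [P·(1+y)²] = 2,676.2973 / (77.4661 × 1.221025) = 28.29426.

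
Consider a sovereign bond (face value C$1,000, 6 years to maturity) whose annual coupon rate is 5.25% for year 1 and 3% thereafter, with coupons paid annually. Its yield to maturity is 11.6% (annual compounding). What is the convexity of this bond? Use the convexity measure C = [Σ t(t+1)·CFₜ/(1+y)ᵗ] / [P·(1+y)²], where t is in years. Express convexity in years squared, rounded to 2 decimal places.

With y = 0.116:
  t   CF        PV=CF/(1+0.116)^t    t·PV        t(t+1)·PV
  1        52.50        47.0430        47.0430          94.0860
  2        30.00        24.0876        48.1751         144.5254
  3        30.00        21.5838        64.7515         259.0061
  4        30.00        19.3404        77.3614         386.8071
  5        30.00        17.3301        86.6503         519.9021
  6     1,030.00       533.1532     3,198.9195      22,392.4363
  Σ                    662.5381     3,522.9009      23,796.7629
P = 662.5381.
Convexity = Σ t(t+1)·PV / [P·(1+y)²] = 23,796.7629 / (662.5381 × 1.245456) = 28.83890.

28.84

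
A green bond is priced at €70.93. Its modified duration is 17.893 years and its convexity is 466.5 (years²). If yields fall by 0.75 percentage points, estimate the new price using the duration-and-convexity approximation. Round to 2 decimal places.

Duration effect: -D_mod·Δy = -17.893 × (-0.0075) = +0.1341975
Convexity effect: ½·C·(Δy)² = 0.5 × 466.5 × (-0.0075)² = +0.0131203125
ΔP/P ≈ +0.1341975 + 0.0131203125 = +0.1473178125
New price ≈ 70.93 × (1 + 0.1473178125) = 81.379252440625.

€81.38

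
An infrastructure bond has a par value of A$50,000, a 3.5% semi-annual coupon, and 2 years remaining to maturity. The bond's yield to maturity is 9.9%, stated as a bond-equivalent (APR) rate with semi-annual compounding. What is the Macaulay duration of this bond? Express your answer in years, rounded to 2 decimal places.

1.95 years

Periodic yield y = 0.0495. Discount each cash flow and weight by its period:
  t   CF        PV=CF/(1+0.0495)^t    t·PV
  1       875.00       833.7303       833.7303
  2       875.00       794.4072     1,588.8144
  3       875.00       756.9387     2,270.8162
  4    50,875.00    41,934.8072   167,739.2288
  Σ                 44,319.8835   172,432.5897
Price P = Σ PV = 44,319.8835.
Macaulay duration = Σ(t·PV) / P = 172,432.5897 / 44,319.8835 = 3.89064 half-year periods.
In years: 3.89064 / 2 = 1.94532 years.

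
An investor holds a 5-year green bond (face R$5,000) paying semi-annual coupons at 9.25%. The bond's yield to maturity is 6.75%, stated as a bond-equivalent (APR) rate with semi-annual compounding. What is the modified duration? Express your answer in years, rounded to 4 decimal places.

Periodic yield y = 0.03375. First find Macaulay duration:
  t   CF        PV=CF/(1+0.03375)^t    t·PV
  1       231.25       223.7001       223.7001
  2       231.25       216.3967       432.7935
  3       231.25       209.3318       627.9954
  4       231.25       202.4975       809.9900
  5       231.25       195.8863       979.4316
  6       231.25       189.4910     1,136.9460
  7       231.25       183.3045     1,283.1314
  8       231.25       177.3199     1,418.5595
  9       231.25       171.5308     1,543.7769
  10    5,231.25     3,753.6195    37,536.1953
  Σ                  5,523.0782    45,992.5197
P = 5,523.0782; Macaulay duration = 45,992.5197 / 5,523.0782 = 8.32733 half-year periods = 4.16367 years.
Modified duration = D_Mac / (1 + y) = 4.16367 / 1.03375 = 4.02773 years.

4.0277 years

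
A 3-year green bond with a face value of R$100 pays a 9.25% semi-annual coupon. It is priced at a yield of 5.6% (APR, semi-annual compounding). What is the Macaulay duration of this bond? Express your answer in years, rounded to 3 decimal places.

2.704 years

Periodic yield y = 0.028. Discount each cash flow and weight by its period:
  t   CF        PV=CF/(1+0.028)^t    t·PV
  1        4.625         4.4990         4.4990
  2        4.625         4.3765         8.7530
  3        4.625         4.2573        12.7718
  4        4.625         4.1413        16.5653
  5        4.625         4.0285        20.1426
  6      104.625        88.6496       531.8976
  Σ                    109.9522       594.6294
Price P = Σ PV = 109.9522.
Macaulay duration = Σ(t·PV) / P = 594.6294 / 109.9522 = 5.40807 half-year periods.
In years: 5.40807 / 2 = 2.70403 years.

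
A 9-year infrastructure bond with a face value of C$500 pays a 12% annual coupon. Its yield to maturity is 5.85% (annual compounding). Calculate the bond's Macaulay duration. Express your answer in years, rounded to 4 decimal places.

6.4693 years

Periodic yield y = 0.0585. Discount each cash flow and weight by its year:
  t   CF        PV=CF/(1+0.0585)^t    t·PV
  1        60.00        56.6840        56.6840
  2        60.00        53.5512       107.1025
  3        60.00        50.5916       151.7749
  4        60.00        47.7956       191.1823
  5        60.00        45.1541       225.7704
  6        60.00        42.6585       255.9513
  7        60.00        40.3009       282.1066
  8        60.00        38.0736       304.5891
  9       560.00       335.7146     3,021.4317
  Σ                    710.5243     4,596.5927
Price P = Σ PV = 710.5243.
Macaulay duration = Σ(t·PV) / P = 4,596.5927 / 710.5243 = 6.46930 years.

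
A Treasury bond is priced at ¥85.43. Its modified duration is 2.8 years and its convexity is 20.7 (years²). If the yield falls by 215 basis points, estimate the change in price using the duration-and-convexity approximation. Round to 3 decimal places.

+¥5.552

Duration effect: -D_mod·Δy = -2.8 × (-0.0215) = +0.060200
Convexity effect: ½·C·(Δy)² = 0.5 × 20.7 × (-0.0215)² = +0.0047842875
ΔP/P ≈ +0.060200 + 0.0047842875 = +0.0649842875
ΔP ≈ 85.43 × (+0.0649842875) = +5.551607681125.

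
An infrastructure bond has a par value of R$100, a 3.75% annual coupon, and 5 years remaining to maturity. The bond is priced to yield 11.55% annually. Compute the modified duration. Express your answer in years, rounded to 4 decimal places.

Periodic yield y = 0.1155. First find Macaulay duration:
  t   CF        PV=CF/(1+0.1155)^t    t·PV
  1         3.75         3.3617         3.3617
  2         3.75         3.0136         6.0273
  3         3.75         2.7016         8.1048
  4         3.75         2.4219         9.6875
  5       103.75        60.0676       300.3380
  Σ                     71.5665       327.5193
P = 71.5665; Macaulay duration = 327.5193 / 71.5665 = 4.57644 years.
Modified duration = D_Mac / (1 + y) = 4.57644 / 1.1155 = 4.10259 years.

4.1026 years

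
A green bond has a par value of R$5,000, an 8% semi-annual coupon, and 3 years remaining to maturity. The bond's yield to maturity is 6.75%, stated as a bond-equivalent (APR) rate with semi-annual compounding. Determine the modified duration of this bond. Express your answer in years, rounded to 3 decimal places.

Periodic yield y = 0.03375. First find Macaulay duration:
  t   CF        PV=CF/(1+0.03375)^t    t·PV
  1       200.00       193.4704       193.4704
  2       200.00       187.1539       374.3079
  3       200.00       181.0437       543.1311
  4       200.00       175.1330       700.5319
  5       200.00       169.4152       847.0760
  6     5,200.00     4,260.9870    25,565.9219
  Σ                  5,167.2032    28,224.4392
P = 5,167.2032; Macaulay duration = 28,224.4392 / 5,167.2032 = 5.46223 half-year periods = 2.73111 years.
Modified duration = D_Mac / (1 + y) = 2.73111 / 1.03375 = 2.64195 years.

2.642 years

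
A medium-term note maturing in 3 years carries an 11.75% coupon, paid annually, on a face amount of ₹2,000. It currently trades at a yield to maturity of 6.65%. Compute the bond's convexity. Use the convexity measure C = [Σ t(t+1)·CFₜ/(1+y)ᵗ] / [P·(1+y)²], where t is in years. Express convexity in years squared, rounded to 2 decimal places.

9.22

With y = 0.0665:
  t   CF        PV=CF/(1+0.0665)^t    t·PV        t(t+1)·PV
  1       235.00       220.3469       220.3469         440.6939
  2       235.00       206.6075       413.2151       1,239.6452
  3     2,235.00     1,842.4468     5,527.3403      22,109.3612
  Σ                  2,269.4012     6,160.9023      23,789.7002
P = 2,269.4012.
Convexity = Σ t(t+1)·PV / [P·(1+y)²] = 23,789.7002 / (2,269.4012 × 1.137422) = 9.21629.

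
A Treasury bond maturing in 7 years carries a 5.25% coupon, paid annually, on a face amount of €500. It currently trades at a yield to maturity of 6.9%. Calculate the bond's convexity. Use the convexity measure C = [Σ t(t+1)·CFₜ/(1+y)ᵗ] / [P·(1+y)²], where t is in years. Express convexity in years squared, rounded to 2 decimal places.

39.63

With y = 0.069:
  t   CF        PV=CF/(1+0.069)^t    t·PV        t(t+1)·PV
  1        26.25        24.5557        24.5557          49.1113
  2        26.25        22.9707        45.9414         137.8241
  3        26.25        21.4880        64.4640         257.8561
  4        26.25        20.1010        80.4042         402.0208
  5        26.25        18.8036        94.0180         564.1077
  6        26.25        17.5899       105.5393         738.7753
  7       526.25       329.8741     2,309.1185      18,472.9476
  Σ                    455.3829     2,724.0409      20,622.6429
P = 455.3829.
Convexity = Σ t(t+1)·PV / [P·(1+y)²] = 20,622.6429 / (455.3829 × 1.142761) = 39.62891.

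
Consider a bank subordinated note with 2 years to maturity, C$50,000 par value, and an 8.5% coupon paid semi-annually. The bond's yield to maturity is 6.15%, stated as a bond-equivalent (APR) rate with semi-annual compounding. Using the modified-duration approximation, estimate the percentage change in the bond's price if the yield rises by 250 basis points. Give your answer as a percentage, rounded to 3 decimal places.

Periodic yield y = 0.03075. Modified duration first:
  t   CF        PV=CF/(1+0.03075)^t    t·PV
  1     2,125.00     2,061.6056     2,061.6056
  2     2,125.00     2,000.1025     4,000.2050
  3     2,125.00     1,940.4341     5,821.3024
  4    52,125.00    46,177.7421   184,710.9685
  Σ                 52,179.8843   196,594.0814
P = 52,179.8843; D_Mac = 3.76762 half-year periods = 1.88381 yrs; D_mod = 1.88381/(1+0.03075) = 1.82761 yrs.
ΔP/P ≈ -D_mod · Δy = -1.82761 × (+0.025) = -0.045690 = -4.5690%.

-4.569%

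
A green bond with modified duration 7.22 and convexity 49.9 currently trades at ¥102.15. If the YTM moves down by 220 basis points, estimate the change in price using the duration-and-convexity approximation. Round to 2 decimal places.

+¥17.46

Duration effect: -D_mod·Δy = -7.22 × (-0.022) = +0.158840
Convexity effect: ½·C·(Δy)² = 0.5 × 49.9 × (-0.022)² = +0.0120758
ΔP/P ≈ +0.158840 + 0.0120758 = +0.1709158
ΔP ≈ 102.15 × (+0.1709158) = +17.45904897.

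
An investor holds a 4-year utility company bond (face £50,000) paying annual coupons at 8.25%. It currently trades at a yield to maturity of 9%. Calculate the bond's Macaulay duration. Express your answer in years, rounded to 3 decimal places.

Periodic yield y = 0.09. Discount each cash flow and weight by its year:
  t   CF        PV=CF/(1+0.09)^t    t·PV
  1     4,125.00     3,784.4037     3,784.4037
  2     4,125.00     3,471.9300     6,943.8599
  3     4,125.00     3,185.2569     9,555.7706
  4    54,125.00    38,343.5145   153,374.0582
  Σ                 48,785.1050   173,658.0924
Price P = Σ PV = 48,785.1050.
Macaulay duration = Σ(t·PV) / P = 173,658.0924 / 48,785.1050 = 3.55965 years.

3.560 years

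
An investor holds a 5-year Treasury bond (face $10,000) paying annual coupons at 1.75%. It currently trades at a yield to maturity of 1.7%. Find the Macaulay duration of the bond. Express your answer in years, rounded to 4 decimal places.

4.8312 years

Periodic yield y = 0.017. Discount each cash flow and weight by its year:
  t   CF        PV=CF/(1+0.017)^t    t·PV
  1       175.00       172.0747       172.0747
  2       175.00       169.1984       338.3967
  3       175.00       166.3701       499.1102
  4       175.00       163.5891       654.3562
  5    10,175.00     9,352.5417    46,762.7085
  Σ                 10,023.7739    48,426.6464
Price P = Σ PV = 10,023.7739.
Macaulay duration = Σ(t·PV) / P = 48,426.6464 / 10,023.7739 = 4.83118 years.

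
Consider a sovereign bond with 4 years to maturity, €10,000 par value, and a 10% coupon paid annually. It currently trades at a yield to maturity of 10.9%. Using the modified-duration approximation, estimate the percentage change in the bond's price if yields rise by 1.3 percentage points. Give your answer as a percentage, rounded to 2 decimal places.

Periodic yield y = 0.109. Modified duration first:
  t   CF        PV=CF/(1+0.109)^t    t·PV
  1     1,000.00       901.7133       901.7133
  2     1,000.00       813.0868     1,626.1736
  3     1,000.00       733.1711     2,199.5134
  4    11,000.00     7,272.2115    29,088.8460
  Σ                  9,720.1827    33,816.2462
P = 9,720.1827; D_Mac = 3.47897 yrs; D_mod = 3.47897/(1+0.109) = 3.13704 yrs.
ΔP/P ≈ -D_mod · Δy = -3.13704 × (+0.013) = -0.040781 = -4.0781%.

-4.08%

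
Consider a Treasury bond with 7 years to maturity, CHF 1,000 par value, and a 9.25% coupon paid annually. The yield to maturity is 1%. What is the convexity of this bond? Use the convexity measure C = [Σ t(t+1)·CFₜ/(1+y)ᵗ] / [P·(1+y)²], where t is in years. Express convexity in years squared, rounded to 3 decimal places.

42.202

With y = 0.01:
  t   CF        PV=CF/(1+0.01)^t    t·PV        t(t+1)·PV
  1        92.50        91.5842        91.5842         183.1683
  2        92.50        90.6774       181.3548         544.0643
  3        92.50        89.7796       269.3388       1,077.3551
  4        92.50        88.8907       355.5627       1,777.8136
  5        92.50        88.0106       440.0529       2,640.3173
  6        92.50        87.1392       522.8351       3,659.8457
  7     1,092.50     1,018.9945     7,132.9613      57,063.6906
  Σ                  1,555.0760     8,993.6897      66,946.2549
P = 1,555.0760.
Convexity = Σ t(t+1)·PV / [P·(1+y)²] = 66,946.2549 / (1,555.0760 × 1.020100) = 42.20189.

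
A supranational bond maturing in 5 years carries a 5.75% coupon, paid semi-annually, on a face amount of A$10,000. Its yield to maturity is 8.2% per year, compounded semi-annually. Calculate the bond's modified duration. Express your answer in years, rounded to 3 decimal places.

4.206 years

Periodic yield y = 0.041. First find Macaulay duration:
  t   CF        PV=CF/(1+0.041)^t    t·PV
  1       287.50       276.1768       276.1768
  2       287.50       265.2995       530.5989
  3       287.50       254.8506       764.5518
  4       287.50       244.8133       979.2530
  5       287.50       235.1712     1,175.8562
  6       287.50       225.9090     1,355.4538
  7       287.50       217.0115     1,519.0805
  8       287.50       208.4645     1,667.7156
  9       287.50       200.2540     1,802.2863
  10   10,287.50     6,883.3928    68,833.9280
  Σ                  9,011.3431    78,904.9010
P = 9,011.3431; Macaulay duration = 78,904.9010 / 9,011.3431 = 8.75618 half-year periods = 4.37809 years.
Modified duration = D_Mac / (1 + y) = 4.37809 / 1.041 = 4.20566 years.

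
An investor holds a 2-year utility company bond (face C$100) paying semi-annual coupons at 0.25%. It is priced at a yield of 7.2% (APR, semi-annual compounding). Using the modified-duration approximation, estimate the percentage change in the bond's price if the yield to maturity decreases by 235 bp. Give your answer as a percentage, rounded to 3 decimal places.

Periodic yield y = 0.036. Modified duration first:
  t   CF        PV=CF/(1+0.036)^t    t·PV
  1        0.125         0.1207         0.1207
  2        0.125         0.1165         0.2329
  3        0.125         0.1124         0.3373
  4      100.125        86.9168       347.6670
  Σ                     87.2663       348.3579
P = 87.2663; D_Mac = 3.99189 half-year periods = 1.99595 yrs; D_mod = 1.99595/(1+0.036) = 1.92659 yrs.
ΔP/P ≈ -D_mod · Δy = -1.92659 × (-0.0235) = +0.045275 = +4.5275%.

+4.527%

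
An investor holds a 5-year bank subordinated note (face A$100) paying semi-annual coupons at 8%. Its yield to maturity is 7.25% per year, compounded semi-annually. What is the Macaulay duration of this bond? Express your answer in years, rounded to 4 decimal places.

Periodic yield y = 0.03625. Discount each cash flow and weight by its period:
  t   CF        PV=CF/(1+0.03625)^t    t·PV
  1         4.00         3.8601         3.8601
  2         4.00         3.7250         7.4501
  3         4.00         3.5947        10.7842
  4         4.00         3.4690        13.8759
  5         4.00         3.3476        16.7381
  6         4.00         3.2305        19.3831
  7         4.00         3.1175        21.8226
  8         4.00         3.0085        24.0676
  9         4.00         2.9032        26.1289
  10      104.00        72.8430       728.4301
  Σ                    103.0992       872.5408
Price P = Σ PV = 103.0992.
Macaulay duration = Σ(t·PV) / P = 872.5408 / 103.0992 = 8.46312 half-year periods.
In years: 8.46312 / 2 = 4.23156 years.

4.2316 years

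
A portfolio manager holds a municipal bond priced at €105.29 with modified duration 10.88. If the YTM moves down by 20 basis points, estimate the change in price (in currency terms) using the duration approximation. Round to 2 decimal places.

+€2.29

Duration approximation: ΔP/P ≈ -D_mod · Δy = -10.88 × (-0.002) = +0.021760.
ΔP ≈ 105.29 × (+0.021760) = +2.2911104.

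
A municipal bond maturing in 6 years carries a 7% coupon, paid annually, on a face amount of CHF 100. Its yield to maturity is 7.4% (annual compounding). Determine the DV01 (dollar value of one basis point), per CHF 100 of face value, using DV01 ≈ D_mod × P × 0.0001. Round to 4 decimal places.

CHF 0.0465

Periodic yield y = 0.074.
  t   CF        PV=CF/(1+0.074)^t    t·PV
  1         7.00         6.5177         6.5177
  2         7.00         6.0686        12.1372
  3         7.00         5.6505        16.9514
  4         7.00         5.2612        21.0446
  5         7.00         4.8987        24.4933
  6       107.00        69.7201       418.3207
  Σ                     98.1167       499.4649
P = 98.1167; D_Mac = 5.09052 yrs; D_mod = 4.73978 yrs.
DV01 ≈ 4.73978 × 98.1167 × 0.0001 = 0.046505.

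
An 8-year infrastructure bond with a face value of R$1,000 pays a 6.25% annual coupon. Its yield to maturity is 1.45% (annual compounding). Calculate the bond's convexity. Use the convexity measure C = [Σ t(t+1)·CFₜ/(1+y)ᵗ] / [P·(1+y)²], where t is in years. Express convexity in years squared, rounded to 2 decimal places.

With y = 0.0145:
  t   CF        PV=CF/(1+0.0145)^t    t·PV        t(t+1)·PV
  1        62.50        61.6067        61.6067         123.2134
  2        62.50        60.7262       121.4523         364.3570
  3        62.50        59.8582       179.5747         718.2987
  4        62.50        59.0027       236.0108       1,180.0538
  5        62.50        58.1594       290.7969       1,744.7814
  6        62.50        57.3281       343.9687       2,407.7811
  7        62.50        56.5087       395.5612       3,164.4897
  8     1,062.50       946.9183     7,575.3467      68,178.1204
  Σ                  1,360.1084     9,204.3180      77,881.0956
P = 1,360.1084.
Convexity = Σ t(t+1)·PV / [P·(1+y)²] = 77,881.0956 / (1,360.1084 × 1.029210) = 55.63581.

55.64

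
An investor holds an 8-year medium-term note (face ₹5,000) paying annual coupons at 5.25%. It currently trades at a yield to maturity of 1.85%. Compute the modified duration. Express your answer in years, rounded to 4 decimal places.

Periodic yield y = 0.0185. First find Macaulay duration:
  t   CF        PV=CF/(1+0.0185)^t    t·PV
  1       262.50       257.7320       257.7320
  2       262.50       253.0505       506.1010
  3       262.50       248.4541       745.3624
  4       262.50       243.9412       975.7648
  5       262.50       239.5103     1,197.5514
  6       262.50       235.1598     1,410.9589
  7       262.50       230.8884     1,616.2187
  8     5,262.50     4,544.6856    36,357.4846
  Σ                  6,253.4219    43,067.1737
P = 6,253.4219; Macaulay duration = 43,067.1737 / 6,253.4219 = 6.88698 years.
Modified duration = D_Mac / (1 + y) = 6.88698 / 1.0185 = 6.76188 years.

6.7619 years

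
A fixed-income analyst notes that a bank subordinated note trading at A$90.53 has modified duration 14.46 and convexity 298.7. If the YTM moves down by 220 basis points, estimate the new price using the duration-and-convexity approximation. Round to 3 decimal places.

Duration effect: -D_mod·Δy = -14.46 × (-0.022) = +0.318120
Convexity effect: ½·C·(Δy)² = 0.5 × 298.7 × (-0.022)² = +0.0722854
ΔP/P ≈ +0.318120 + 0.0722854 = +0.3904054
New price ≈ 90.53 × (1 + 0.3904054) = 125.873400862.

A$125.873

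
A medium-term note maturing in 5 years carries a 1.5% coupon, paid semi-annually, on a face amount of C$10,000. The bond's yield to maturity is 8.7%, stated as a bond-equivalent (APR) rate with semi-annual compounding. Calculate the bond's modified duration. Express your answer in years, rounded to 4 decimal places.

Periodic yield y = 0.0435. First find Macaulay duration:
  t   CF        PV=CF/(1+0.0435)^t    t·PV
  1        75.00        71.8735        71.8735
  2        75.00        68.8773       137.7547
  3        75.00        66.0061       198.0182
  4        75.00        63.2545       253.0180
  5        75.00        60.6176       303.0882
  6        75.00        58.0907       348.5441
  7        75.00        55.6691       389.6836
  8        75.00        53.3484       426.7874
  9        75.00        51.1245       460.1206
  10   10,075.00     6,581.4339    65,814.3385
  Σ                  7,130.2956    68,403.2269
P = 7,130.2956; Macaulay duration = 68,403.2269 / 7,130.2956 = 9.59332 half-year periods = 4.79666 years.
Modified duration = D_Mac / (1 + y) = 4.79666 / 1.0435 = 4.59670 years.

4.5967 years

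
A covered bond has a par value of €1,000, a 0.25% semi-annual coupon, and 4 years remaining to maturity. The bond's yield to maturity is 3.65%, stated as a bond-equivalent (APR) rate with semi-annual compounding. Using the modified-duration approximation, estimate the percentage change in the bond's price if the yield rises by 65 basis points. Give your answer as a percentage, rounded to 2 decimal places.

-2.54%

Periodic yield y = 0.01825. Modified duration first:
  t   CF        PV=CF/(1+0.01825)^t    t·PV
  1         1.25         1.2276         1.2276
  2         1.25         1.2056         2.4112
  3         1.25         1.1840         3.5520
  4         1.25         1.1628         4.6511
  5         1.25         1.1419         5.7096
  6         1.25         1.1215         6.7288
  7         1.25         1.1014         7.7095
  8     1,001.25       866.3775     6,931.0202
  Σ                    874.5222     6,963.0099
P = 874.5222; D_Mac = 7.96207 half-year periods = 3.98104 yrs; D_mod = 3.98104/(1+0.01825) = 3.90968 yrs.
ΔP/P ≈ -D_mod · Δy = -3.90968 × (+0.0065) = -0.025413 = -2.5413%.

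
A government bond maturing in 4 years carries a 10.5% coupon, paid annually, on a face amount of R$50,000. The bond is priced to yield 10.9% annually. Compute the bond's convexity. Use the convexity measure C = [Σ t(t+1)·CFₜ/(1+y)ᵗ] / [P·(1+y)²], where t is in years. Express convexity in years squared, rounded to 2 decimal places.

13.37

With y = 0.109:
  t   CF        PV=CF/(1+0.109)^t    t·PV        t(t+1)·PV
  1     5,250.00     4,733.9946     4,733.9946       9,467.9892
  2     5,250.00     4,268.7057     8,537.4113      25,612.2340
  3     5,250.00     3,849.1485    11,547.4455      46,189.7818
  4    55,250.00    36,526.3350   146,105.3399     730,526.6997
  Σ                 49,378.1837   170,924.1913     811,796.7048
P = 49,378.1837.
Convexity = Σ t(t+1)·PV / [P·(1+y)²] = 811,796.7048 / (49,378.1837 × 1.229881) = 13.36747.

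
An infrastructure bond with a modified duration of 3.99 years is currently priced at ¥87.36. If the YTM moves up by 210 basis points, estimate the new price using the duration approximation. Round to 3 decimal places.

Duration approximation: ΔP/P ≈ -D_mod · Δy = -3.99 × (+0.021) = -0.083790.
New price ≈ 87.36 × (1 - 0.083790) = 80.0401056.

¥80.040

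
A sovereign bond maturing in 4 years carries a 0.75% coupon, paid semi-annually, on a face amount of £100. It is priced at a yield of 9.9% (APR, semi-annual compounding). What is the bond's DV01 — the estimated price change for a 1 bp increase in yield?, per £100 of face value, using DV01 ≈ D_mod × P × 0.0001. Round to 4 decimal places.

£0.0264

Periodic yield y = 0.0495.
  t   CF        PV=CF/(1+0.0495)^t    t·PV
  1        0.375         0.3573         0.3573
  2        0.375         0.3405         0.6809
  3        0.375         0.3244         0.9732
  4        0.375         0.3091         1.2364
  5        0.375         0.2945         1.4726
  6        0.375         0.2806         1.6838
  7        0.375         0.2674         1.8718
  8      100.375        68.1971       545.5769
  Σ                     70.3709       553.8530
P = 70.3709; D_Mac = 7.87048 half-year periods = 3.93524 yrs; D_mod = 3.74963 yrs.
DV01 ≈ 3.74963 × 70.3709 × 0.0001 = 0.026387.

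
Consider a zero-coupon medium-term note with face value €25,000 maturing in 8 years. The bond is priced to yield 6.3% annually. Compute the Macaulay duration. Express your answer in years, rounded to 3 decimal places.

A zero-coupon bond has a single cash flow at maturity, so its Macaulay duration equals its maturity: 8 years.

8.000 years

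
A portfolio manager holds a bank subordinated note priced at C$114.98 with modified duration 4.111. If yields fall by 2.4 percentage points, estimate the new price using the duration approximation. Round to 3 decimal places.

Duration approximation: ΔP/P ≈ -D_mod · Δy = -4.111 × (-0.024) = +0.098664.
New price ≈ 114.98 × (1 + 0.098664) = 126.32438672.

C$126.324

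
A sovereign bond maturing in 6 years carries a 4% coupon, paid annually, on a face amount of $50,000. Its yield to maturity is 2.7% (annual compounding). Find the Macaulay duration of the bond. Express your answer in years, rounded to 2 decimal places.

5.47 years

Periodic yield y = 0.027. Discount each cash flow and weight by its year:
  t   CF        PV=CF/(1+0.027)^t    t·PV
  1     2,000.00     1,947.4197     1,947.4197
  2     2,000.00     1,896.2217     3,792.4434
  3     2,000.00     1,846.3697     5,539.1091
  4     2,000.00     1,797.8283     7,191.3133
  5     2,000.00     1,750.5631     8,752.8157
  6    52,000.00    44,318.0540   265,908.3238
  Σ                 53,556.4565   293,131.4250
Price P = Σ PV = 53,556.4565.
Macaulay duration = Σ(t·PV) / P = 293,131.4250 / 53,556.4565 = 5.47332 years.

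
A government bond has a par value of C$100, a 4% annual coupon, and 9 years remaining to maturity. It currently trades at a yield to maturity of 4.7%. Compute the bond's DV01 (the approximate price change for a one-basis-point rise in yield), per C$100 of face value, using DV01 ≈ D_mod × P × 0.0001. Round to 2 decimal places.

Periodic yield y = 0.047.
  t   CF        PV=CF/(1+0.047)^t    t·PV
  1         4.00         3.8204         3.8204
  2         4.00         3.6489         7.2979
  3         4.00         3.4851        10.4554
  4         4.00         3.3287        13.3148
  5         4.00         3.1793        15.8963
  6         4.00         3.0365        18.2193
  7         4.00         2.9002        20.3016
  8         4.00         2.7700        22.1603
  9       104.00        68.7881       619.0927
  Σ                     94.9574       730.5588
P = 94.9574; D_Mac = 7.69354 yrs; D_mod = 7.34818 yrs.
DV01 ≈ 7.34818 × 94.9574 × 0.0001 = 0.069776.

C$0.07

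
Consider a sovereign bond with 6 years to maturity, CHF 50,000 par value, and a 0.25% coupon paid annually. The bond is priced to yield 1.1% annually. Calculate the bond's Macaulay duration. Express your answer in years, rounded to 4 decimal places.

Periodic yield y = 0.011. Discount each cash flow and weight by its year:
  t   CF        PV=CF/(1+0.011)^t    t·PV
  1       125.00       123.6400       123.6400
  2       125.00       122.2947       244.5894
  3       125.00       120.9641       362.8923
  4       125.00       119.6480       478.5919
  5       125.00       118.3462       591.7309
  6    50,125.00    46,940.4720   281,642.8319
  Σ                 47,545.3649   283,444.2765
Price P = Σ PV = 47,545.3649.
Macaulay duration = Σ(t·PV) / P = 283,444.2765 / 47,545.3649 = 5.96155 years.

5.9616 years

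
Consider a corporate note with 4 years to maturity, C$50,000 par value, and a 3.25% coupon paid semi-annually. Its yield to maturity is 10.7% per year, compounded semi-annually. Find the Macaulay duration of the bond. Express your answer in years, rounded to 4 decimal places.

3.7438 years

Periodic yield y = 0.0535. Discount each cash flow and weight by its period:
  t   CF        PV=CF/(1+0.0535)^t    t·PV
  1       812.50       771.2387       771.2387
  2       812.50       732.0728     1,464.1457
  3       812.50       694.8959     2,084.6877
  4       812.50       659.6069     2,638.4277
  5       812.50       626.1100     3,130.5502
  6       812.50       594.3142     3,565.8854
  7       812.50       564.1331     3,948.9318
  8    50,812.50    33,488.3880   267,907.1044
  Σ                 38,130.7598   285,510.9715
Price P = Σ PV = 38,130.7598.
Macaulay duration = Σ(t·PV) / P = 285,510.9715 / 38,130.7598 = 7.48768 half-year periods.
In years: 7.48768 / 2 = 3.74384 years.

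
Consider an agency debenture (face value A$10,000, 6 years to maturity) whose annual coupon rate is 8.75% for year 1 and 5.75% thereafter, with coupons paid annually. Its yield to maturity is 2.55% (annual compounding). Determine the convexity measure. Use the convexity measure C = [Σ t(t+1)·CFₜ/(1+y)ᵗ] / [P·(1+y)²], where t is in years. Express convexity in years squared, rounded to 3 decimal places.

With y = 0.0255:
  t   CF        PV=CF/(1+0.0255)^t    t·PV        t(t+1)·PV
  1       875.00       853.2423       853.2423       1,706.4846
  2       575.00       546.7597     1,093.5194       3,280.5583
  3       575.00       533.1640     1,599.4921       6,397.9685
  4       575.00       519.9064     2,079.6257      10,398.1285
  5       575.00       506.9785     2,534.8924      15,209.3543
  6    10,575.00     9,092.1457    54,552.8744     381,870.1205
  Σ                 12,052.1967    62,713.6463     418,862.6147
P = 12,052.1967.
Convexity = Σ t(t+1)·PV / [P·(1+y)²] = 418,862.6147 / (12,052.1967 × 1.051650) = 33.04715.

33.047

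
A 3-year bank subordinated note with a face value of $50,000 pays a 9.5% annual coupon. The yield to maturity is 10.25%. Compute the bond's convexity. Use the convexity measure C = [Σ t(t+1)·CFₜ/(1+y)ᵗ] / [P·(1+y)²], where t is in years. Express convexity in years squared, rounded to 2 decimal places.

With y = 0.1025:
  t   CF        PV=CF/(1+0.1025)^t    t·PV        t(t+1)·PV
  1     4,750.00     4,308.3900     4,308.3900       8,616.7800
  2     4,750.00     3,907.8368     7,815.6735      23,447.0205
  3    54,750.00    40,855.2930   122,565.8789     490,263.5156
  Σ                 49,071.5197   134,689.9424     522,327.3162
P = 49,071.5197.
Convexity = Σ t(t+1)·PV / [P·(1+y)²] = 522,327.3162 / (49,071.5197 × 1.215506) = 8.75701.

8.76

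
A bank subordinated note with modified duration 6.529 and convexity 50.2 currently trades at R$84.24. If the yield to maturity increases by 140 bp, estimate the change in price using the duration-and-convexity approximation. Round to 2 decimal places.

-R$7.29

Duration effect: -D_mod·Δy = -6.529 × (+0.014) = -0.091406
Convexity effect: ½·C·(Δy)² = 0.5 × 50.2 × (0.014)² = +0.0049196
ΔP/P ≈ -0.091406 + 0.0049196 = -0.0864864
ΔP ≈ 84.24 × (-0.0864864) = -7.285614336.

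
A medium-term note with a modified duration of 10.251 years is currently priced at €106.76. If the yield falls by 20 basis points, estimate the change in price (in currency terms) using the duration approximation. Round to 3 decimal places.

+€2.189

Duration approximation: ΔP/P ≈ -D_mod · Δy = -10.251 × (-0.002) = +0.020502.
ΔP ≈ 106.76 × (+0.020502) = +2.18879352.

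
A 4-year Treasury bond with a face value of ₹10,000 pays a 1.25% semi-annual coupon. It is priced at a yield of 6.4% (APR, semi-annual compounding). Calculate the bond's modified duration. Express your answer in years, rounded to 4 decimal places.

Periodic yield y = 0.032. First find Macaulay duration:
  t   CF        PV=CF/(1+0.032)^t    t·PV
  1        62.50        60.5620        60.5620
  2        62.50        58.6841       117.3682
  3        62.50        56.8645       170.5934
  4        62.50        55.1012       220.4049
  5        62.50        53.3927       266.9633
  6        62.50        51.7371       310.4224
  7        62.50        50.1328       350.9297
  8    10,062.50     7,821.1086    62,568.8686
  Σ                  8,207.5829    64,066.1126
P = 8,207.5829; Macaulay duration = 64,066.1126 / 8,207.5829 = 7.80572 half-year periods = 3.90286 years.
Modified duration = D_Mac / (1 + y) = 3.90286 / 1.032 = 3.78184 years.

3.7818 years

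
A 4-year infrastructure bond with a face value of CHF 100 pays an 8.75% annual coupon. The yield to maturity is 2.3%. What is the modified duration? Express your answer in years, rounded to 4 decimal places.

3.5128 years

Periodic yield y = 0.023. First find Macaulay duration:
  t   CF        PV=CF/(1+0.023)^t    t·PV
  1         8.75         8.5533         8.5533
  2         8.75         8.3610        16.7219
  3         8.75         8.1730        24.5190
  4       108.75        99.2949       397.1794
  Σ                    124.3821       446.9736
P = 124.3821; Macaulay duration = 446.9736 / 124.3821 = 3.59355 years.
Modified duration = D_Mac / (1 + y) = 3.59355 / 1.023 = 3.51276 years.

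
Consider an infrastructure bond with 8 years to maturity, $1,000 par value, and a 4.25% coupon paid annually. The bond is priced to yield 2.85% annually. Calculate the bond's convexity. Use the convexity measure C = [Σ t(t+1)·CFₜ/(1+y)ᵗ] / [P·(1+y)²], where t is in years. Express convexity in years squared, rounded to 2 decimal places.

With y = 0.0285:
  t   CF        PV=CF/(1+0.0285)^t    t·PV        t(t+1)·PV
  1        42.50        41.3223        41.3223          82.6446
  2        42.50        40.1773        80.3545         241.0636
  3        42.50        39.0639       117.1918         468.7673
  4        42.50        37.9815       151.9259         759.6294
  5        42.50        36.9290       184.6450       1,107.8698
  6        42.50        35.9057       215.4341       1,508.0386
  7        42.50        34.9107       244.3751       1,955.0006
  8     1,042.50       832.6101     6,660.8811      59,947.9300
  Σ                  1,098.9005     7,696.1298      66,070.9437
P = 1,098.9005.
Convexity = Σ t(t+1)·PV / [P·(1+y)²] = 66,070.9437 / (1,098.9005 × 1.057812) = 56.83862.

56.84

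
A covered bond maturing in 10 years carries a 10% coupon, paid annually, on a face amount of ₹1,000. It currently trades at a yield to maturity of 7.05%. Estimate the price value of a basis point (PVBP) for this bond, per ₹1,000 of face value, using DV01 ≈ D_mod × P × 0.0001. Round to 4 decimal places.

Periodic yield y = 0.0705.
  t   CF        PV=CF/(1+0.0705)^t    t·PV
  1       100.00        93.4143        93.4143
  2       100.00        87.2623       174.5246
  3       100.00        81.5155       244.5464
  4       100.00        76.1471       304.5884
  5       100.00        71.1323       355.6613
  6       100.00        66.4477       398.6862
  7       100.00        62.0717       434.5016
  8       100.00        57.9838       463.8704
  9       100.00        54.1652       487.4864
  10    1,100.00       556.5779     5,565.7791
  Σ                  1,206.7176     8,523.0586
P = 1,206.7176; D_Mac = 7.06301 yrs; D_mod = 6.59786 yrs.
DV01 ≈ 6.59786 × 1,206.7176 × 0.0001 = 0.796175.

₹0.7962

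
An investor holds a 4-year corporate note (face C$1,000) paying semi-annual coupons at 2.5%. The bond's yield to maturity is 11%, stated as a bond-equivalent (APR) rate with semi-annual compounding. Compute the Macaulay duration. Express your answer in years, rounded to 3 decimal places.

3.795 years

Periodic yield y = 0.055. Discount each cash flow and weight by its period:
  t   CF        PV=CF/(1+0.055)^t    t·PV
  1        12.50        11.8483        11.8483
  2        12.50        11.2307        22.4613
  3        12.50        10.6452        31.9355
  4        12.50        10.0902        40.3608
  5        12.50         9.5642        47.8209
  6        12.50         9.0656        54.3934
  7        12.50         8.5930        60.1507
  8     1,012.50       659.7439     5,277.9509
  Σ                    730.7809     5,546.9219
Price P = Σ PV = 730.7809.
Macaulay duration = Σ(t·PV) / P = 5,546.9219 / 730.7809 = 7.59040 half-year periods.
In years: 7.59040 / 2 = 3.79520 years.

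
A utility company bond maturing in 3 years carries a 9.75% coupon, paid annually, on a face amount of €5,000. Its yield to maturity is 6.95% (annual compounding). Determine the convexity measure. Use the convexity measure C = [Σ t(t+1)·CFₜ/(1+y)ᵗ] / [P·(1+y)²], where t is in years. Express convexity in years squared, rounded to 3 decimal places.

With y = 0.0695:
  t   CF        PV=CF/(1+0.0695)^t    t·PV        t(t+1)·PV
  1       487.50       455.8205       455.8205         911.6410
  2       487.50       426.1996       852.3992       2,557.1976
  3     5,487.50     4,485.7201    13,457.1602      53,828.6406
  Σ                  5,367.7401    14,765.3798      57,297.4792
P = 5,367.7401.
Convexity = Σ t(t+1)·PV / [P·(1+y)²] = 57,297.4792 / (5,367.7401 × 1.143830) = 9.33217.

9.332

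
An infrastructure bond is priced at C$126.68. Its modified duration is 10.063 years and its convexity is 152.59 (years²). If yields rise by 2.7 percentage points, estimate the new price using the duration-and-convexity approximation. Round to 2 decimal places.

C$99.31

Duration effect: -D_mod·Δy = -10.063 × (+0.027) = -0.271701
Convexity effect: ½·C·(Δy)² = 0.5 × 152.59 × (0.027)² = +0.055619055
ΔP/P ≈ -0.271701 + 0.055619055 = -0.216081945
New price ≈ 126.68 × (1 - 0.216081945) = 99.3067392074.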